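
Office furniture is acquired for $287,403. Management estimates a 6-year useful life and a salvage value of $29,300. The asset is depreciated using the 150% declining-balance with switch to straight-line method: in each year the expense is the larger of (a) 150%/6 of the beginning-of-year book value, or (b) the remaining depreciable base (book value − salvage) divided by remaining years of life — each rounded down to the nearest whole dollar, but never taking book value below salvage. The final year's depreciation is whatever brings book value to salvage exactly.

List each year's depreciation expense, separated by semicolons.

Depreciable base = $287,403 − $29,300 = $258,103.
Year 1: DB = ⌊$287,403 × 150%/6⌋ = $71,850; SL = ⌊$258,103/6⌋ = $43,017 → take DB $71,850. Book value $215,553.
Year 2: DB = ⌊$215,553 × 150%/6⌋ = $53,888; SL = ⌊$186,253/5⌋ = $37,250 → take DB $53,888. Book value $161,665.
Year 3: DB = ⌊$161,665 × 150%/6⌋ = $40,416; SL = ⌊$132,365/4⌋ = $33,091 → take DB $40,416. Book value $121,249.
Year 4: DB = ⌊$121,249 × 150%/6⌋ = $30,312; SL = ⌊$91,949/3⌋ = $30,649 → take SL $30,649. Book value $90,600.
Year 5: DB = ⌊$90,600 × 150%/6⌋ = $22,650; SL = ⌊$61,300/2⌋ = $30,650 → take SL $30,650. Book value $59,950.
Year 6 (final): $59,950 − $29,300 = $30,650. Book value $29,300.

$71,850; $53,888; $40,416; $30,649; $30,650; $30,650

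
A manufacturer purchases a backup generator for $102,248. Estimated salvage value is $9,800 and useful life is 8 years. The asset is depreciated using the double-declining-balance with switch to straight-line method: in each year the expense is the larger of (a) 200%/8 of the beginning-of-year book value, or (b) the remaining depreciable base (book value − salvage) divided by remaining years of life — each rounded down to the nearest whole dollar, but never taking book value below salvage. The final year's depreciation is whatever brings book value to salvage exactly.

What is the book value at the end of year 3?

Depreciable base = $102,248 − $9,800 = $92,448.
Year 1: DB = ⌊$102,248 × 200%/8⌋ = $25,562; SL = ⌊$92,448/8⌋ = $11,556 → take DB $25,562. Book value $76,686.
Year 2: DB = ⌊$76,686 × 200%/8⌋ = $19,171; SL = ⌊$66,886/7⌋ = $9,555 → take DB $19,171. Book value $57,515.
Year 3: DB = ⌊$57,515 × 200%/8⌋ = $14,378; SL = ⌊$47,715/6⌋ = $7,952 → take DB $14,378. Book value $43,137.

$43,137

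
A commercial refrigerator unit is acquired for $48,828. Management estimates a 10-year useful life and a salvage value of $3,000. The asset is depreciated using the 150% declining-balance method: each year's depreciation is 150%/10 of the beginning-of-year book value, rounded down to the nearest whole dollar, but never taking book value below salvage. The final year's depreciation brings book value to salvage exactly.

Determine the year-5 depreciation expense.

$3,823

Depreciable base = $48,828 − $3,000 = $45,828.
Year 1: ⌊$48,828 × 150%/10⌋ = $7,324. Book value $41,504.
Year 2: ⌊$41,504 × 150%/10⌋ = $6,225. Book value $35,279.
Year 3: ⌊$35,279 × 150%/10⌋ = $5,291. Book value $29,988.
Year 4: ⌊$29,988 × 150%/10⌋ = $4,498. Book value $25,490.
Year 5: ⌊$25,490 × 150%/10⌋ = $3,823. Book value $21,667.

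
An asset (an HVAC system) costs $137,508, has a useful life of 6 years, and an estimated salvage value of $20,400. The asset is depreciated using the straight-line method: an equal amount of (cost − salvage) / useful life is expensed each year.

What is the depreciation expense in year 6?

$19,518

Depreciable base = $137,508 − $20,400 = $117,108.
Annual expense = $117,108 / 6 = $19,518.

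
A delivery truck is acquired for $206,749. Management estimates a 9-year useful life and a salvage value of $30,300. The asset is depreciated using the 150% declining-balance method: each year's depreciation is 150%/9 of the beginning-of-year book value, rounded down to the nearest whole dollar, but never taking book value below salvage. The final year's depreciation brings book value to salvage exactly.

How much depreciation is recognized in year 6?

$13,848

Depreciable base = $206,749 − $30,300 = $176,449.
Year 1: ⌊$206,749 × 150%/9⌋ = $34,458. Book value $172,291.
Year 2: ⌊$172,291 × 150%/9⌋ = $28,715. Book value $143,576.
Year 3: ⌊$143,576 × 150%/9⌋ = $23,929. Book value $119,647.
Year 4: ⌊$119,647 × 150%/9⌋ = $19,941. Book value $99,706.
Year 5: ⌊$99,706 × 150%/9⌋ = $16,617. Book value $83,089.
Year 6: ⌊$83,089 × 150%/9⌋ = $13,848. Book value $69,241.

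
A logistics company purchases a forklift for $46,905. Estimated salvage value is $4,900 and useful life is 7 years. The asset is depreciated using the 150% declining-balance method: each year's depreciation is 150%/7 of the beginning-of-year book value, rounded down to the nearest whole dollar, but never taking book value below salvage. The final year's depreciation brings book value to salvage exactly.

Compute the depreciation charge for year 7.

$6,137

Depreciable base = $46,905 − $4,900 = $42,005.
Year 1: ⌊$46,905 × 150%/7⌋ = $10,051. Book value $36,854.
Year 2: ⌊$36,854 × 150%/7⌋ = $7,897. Book value $28,957.
Year 3: ⌊$28,957 × 150%/7⌋ = $6,205. Book value $22,752.
Year 4: ⌊$22,752 × 150%/7⌋ = $4,875. Book value $17,877.
Year 5: ⌊$17,877 × 150%/7⌋ = $3,830. Book value $14,047.
Year 6: ⌊$14,047 × 150%/7⌋ = $3,010. Book value $11,037.
Year 7 (final): $11,037 − $4,900 = $6,137. Book value $4,900.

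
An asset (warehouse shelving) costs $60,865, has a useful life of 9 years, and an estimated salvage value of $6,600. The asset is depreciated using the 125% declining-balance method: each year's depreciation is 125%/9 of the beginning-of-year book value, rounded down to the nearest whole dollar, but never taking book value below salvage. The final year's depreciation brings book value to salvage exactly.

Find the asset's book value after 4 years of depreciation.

Depreciable base = $60,865 − $6,600 = $54,265.
Year 1: ⌊$60,865 × 125%/9⌋ = $8,453. Book value $52,412.
Year 2: ⌊$52,412 × 125%/9⌋ = $7,279. Book value $45,133.
Year 3: ⌊$45,133 × 125%/9⌋ = $6,268. Book value $38,865.
Year 4: ⌊$38,865 × 125%/9⌋ = $5,397. Book value $33,468.

$33,468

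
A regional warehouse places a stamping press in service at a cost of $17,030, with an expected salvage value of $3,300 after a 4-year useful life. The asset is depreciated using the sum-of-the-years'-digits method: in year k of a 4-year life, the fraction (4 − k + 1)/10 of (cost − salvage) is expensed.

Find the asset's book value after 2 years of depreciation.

Depreciable base = $17,030 − $3,300 = $13,730.
Sum of the years' digits = 4+3+2+1 = 10.
Year 1: $13,730 × 4/10 = $5,492. Book value $11,538.
Year 2: $13,730 × 3/10 = $4,119. Book value $7,419.

$7,419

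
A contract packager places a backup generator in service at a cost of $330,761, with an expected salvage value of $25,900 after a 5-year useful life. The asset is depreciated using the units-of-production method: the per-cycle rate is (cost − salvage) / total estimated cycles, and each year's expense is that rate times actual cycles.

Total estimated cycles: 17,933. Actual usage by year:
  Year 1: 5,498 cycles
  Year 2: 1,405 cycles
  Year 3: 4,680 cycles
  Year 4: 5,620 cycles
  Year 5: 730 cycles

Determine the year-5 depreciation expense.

$12,410

Depreciable base = $330,761 − $25,900 = $304,861.
Rate = $304,861 / 17,933 cycles = $17 per cycle.
Year 1: 5,498 × $17 = $93,466. Book value $237,295.
Year 2: 1,405 × $17 = $23,885. Book value $213,410.
Year 3: 4,680 × $17 = $79,560. Book value $133,850.
Year 4: 5,620 × $17 = $95,540. Book value $38,310.
Year 5: 730 × $17 = $12,410. Book value $25,900.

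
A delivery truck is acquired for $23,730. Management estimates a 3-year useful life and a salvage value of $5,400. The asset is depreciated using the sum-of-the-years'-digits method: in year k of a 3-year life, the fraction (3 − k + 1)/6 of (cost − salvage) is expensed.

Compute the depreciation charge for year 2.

$6,110

Depreciable base = $23,730 − $5,400 = $18,330.
Sum of the years' digits = 3+2+1 = 6.
Year 1: $18,330 × 3/6 = $9,165. Book value $14,565.
Year 2: $18,330 × 2/6 = $6,110. Book value $8,455.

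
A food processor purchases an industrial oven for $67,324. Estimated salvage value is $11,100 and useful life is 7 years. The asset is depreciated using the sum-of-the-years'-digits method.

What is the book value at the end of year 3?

Depreciable base = $67,324 − $11,100 = $56,224.
Sum of the years' digits = 7+6+5+4+3+2+1 = 28.
Year 1: $56,224 × 7/28 = $14,056. Book value $53,268.
Year 2: $56,224 × 6/28 = $12,048. Book value $41,220.
Year 3: $56,224 × 5/28 = $10,040. Book value $31,180.

$31,180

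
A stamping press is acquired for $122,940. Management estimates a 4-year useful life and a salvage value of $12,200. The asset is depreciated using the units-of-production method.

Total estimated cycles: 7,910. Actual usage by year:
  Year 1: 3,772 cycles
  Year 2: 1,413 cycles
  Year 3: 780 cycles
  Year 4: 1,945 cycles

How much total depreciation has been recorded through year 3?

$83,510

Depreciable base = $122,940 − $12,200 = $110,740.
Rate = $110,740 / 7,910 cycles = $14 per cycle.
Year 1: 3,772 × $14 = $52,808. Book value $70,132.
Year 2: 1,413 × $14 = $19,782. Book value $50,350.
Year 3: 780 × $14 = $10,920. Book value $39,430.
Accumulated through year 3 = $122,940 − $39,430 = $83,510.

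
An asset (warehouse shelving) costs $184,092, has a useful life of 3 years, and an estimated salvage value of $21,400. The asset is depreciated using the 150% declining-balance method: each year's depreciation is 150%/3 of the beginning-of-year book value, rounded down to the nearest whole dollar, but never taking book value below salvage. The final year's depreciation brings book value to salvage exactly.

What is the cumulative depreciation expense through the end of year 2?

Depreciable base = $184,092 − $21,400 = $162,692.
Year 1: ⌊$184,092 × 150%/3⌋ = $92,046. Book value $92,046.
Year 2: ⌊$92,046 × 150%/3⌋ = $46,023. Book value $46,023.
Accumulated through year 2 = $184,092 − $46,023 = $138,069.

$138,069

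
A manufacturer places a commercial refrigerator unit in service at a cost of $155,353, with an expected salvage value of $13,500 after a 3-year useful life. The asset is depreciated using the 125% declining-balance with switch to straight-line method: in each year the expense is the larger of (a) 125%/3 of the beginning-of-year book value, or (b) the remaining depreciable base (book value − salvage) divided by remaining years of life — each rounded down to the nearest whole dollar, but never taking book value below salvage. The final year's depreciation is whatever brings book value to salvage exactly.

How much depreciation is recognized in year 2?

Depreciable base = $155,353 − $13,500 = $141,853.
Year 1: DB = ⌊$155,353 × 125%/3⌋ = $64,730; SL = ⌊$141,853/3⌋ = $47,284 → take DB $64,730. Book value $90,623.
Year 2: DB = ⌊$90,623 × 125%/3⌋ = $37,759; SL = ⌊$77,123/2⌋ = $38,561 → take SL $38,561. Book value $52,062.

$38,561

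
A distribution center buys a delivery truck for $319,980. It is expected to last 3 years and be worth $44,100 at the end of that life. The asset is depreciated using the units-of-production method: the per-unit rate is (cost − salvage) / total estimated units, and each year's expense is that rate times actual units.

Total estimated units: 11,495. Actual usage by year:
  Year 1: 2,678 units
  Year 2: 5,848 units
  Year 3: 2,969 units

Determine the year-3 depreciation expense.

$71,256

Depreciable base = $319,980 − $44,100 = $275,880.
Rate = $275,880 / 11,495 units = $24 per unit.
Year 1: 2,678 × $24 = $64,272. Book value $255,708.
Year 2: 5,848 × $24 = $140,352. Book value $115,356.
Year 3: 2,969 × $24 = $71,256. Book value $44,100.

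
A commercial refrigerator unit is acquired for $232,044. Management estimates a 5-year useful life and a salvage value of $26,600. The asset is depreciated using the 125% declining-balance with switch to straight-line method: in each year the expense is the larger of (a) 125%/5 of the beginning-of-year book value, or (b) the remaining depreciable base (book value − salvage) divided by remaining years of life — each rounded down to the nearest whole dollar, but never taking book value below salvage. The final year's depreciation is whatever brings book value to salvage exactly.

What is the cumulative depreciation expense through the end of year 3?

Depreciable base = $232,044 − $26,600 = $205,444.
Year 1: DB = ⌊$232,044 × 125%/5⌋ = $58,011; SL = ⌊$205,444/5⌋ = $41,088 → take DB $58,011. Book value $174,033.
Year 2: DB = ⌊$174,033 × 125%/5⌋ = $43,508; SL = ⌊$147,433/4⌋ = $36,858 → take DB $43,508. Book value $130,525.
Year 3: DB = ⌊$130,525 × 125%/5⌋ = $32,631; SL = ⌊$103,925/3⌋ = $34,641 → take SL $34,641. Book value $95,884.
Accumulated through year 3 = $232,044 − $95,884 = $136,160.

$136,160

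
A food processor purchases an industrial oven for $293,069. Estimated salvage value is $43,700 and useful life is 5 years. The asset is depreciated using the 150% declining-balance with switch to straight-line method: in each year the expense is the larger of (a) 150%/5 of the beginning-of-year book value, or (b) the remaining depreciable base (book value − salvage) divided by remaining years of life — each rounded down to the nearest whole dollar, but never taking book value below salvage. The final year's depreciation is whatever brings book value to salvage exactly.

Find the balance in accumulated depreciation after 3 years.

Depreciable base = $293,069 − $43,700 = $249,369.
Year 1: DB = ⌊$293,069 × 150%/5⌋ = $87,920; SL = ⌊$249,369/5⌋ = $49,873 → take DB $87,920. Book value $205,149.
Year 2: DB = ⌊$205,149 × 150%/5⌋ = $61,544; SL = ⌊$161,449/4⌋ = $40,362 → take DB $61,544. Book value $143,605.
Year 3: DB = ⌊$143,605 × 150%/5⌋ = $43,081; SL = ⌊$99,905/3⌋ = $33,301 → take DB $43,081. Book value $100,524.
Accumulated through year 3 = $293,069 − $100,524 = $192,545.

$192,545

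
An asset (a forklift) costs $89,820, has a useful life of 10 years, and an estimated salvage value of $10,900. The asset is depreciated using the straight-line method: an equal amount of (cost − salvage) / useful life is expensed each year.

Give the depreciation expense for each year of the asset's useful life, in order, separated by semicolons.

$7,892; $7,892; $7,892; $7,892; $7,892; $7,892; $7,892; $7,892; $7,892; $7,892

Depreciable base = $89,820 − $10,900 = $78,920.
Annual expense = $78,920 / 10 = $7,892.
End of year 1: book value $81,928.
End of year 2: book value $74,036.
End of year 3: book value $66,144.
End of year 4: book value $58,252.
End of year 5: book value $50,360.
End of year 6: book value $42,468.
End of year 7: book value $34,576.
End of year 8: book value $26,684.
End of year 9: book value $18,792.
End of year 10: book value $10,900.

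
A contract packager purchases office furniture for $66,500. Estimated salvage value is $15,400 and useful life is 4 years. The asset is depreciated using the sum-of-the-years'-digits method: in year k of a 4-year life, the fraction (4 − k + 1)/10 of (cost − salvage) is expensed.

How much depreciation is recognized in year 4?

Depreciable base = $66,500 − $15,400 = $51,100.
Sum of the years' digits = 4+3+2+1 = 10.
Year 1: $51,100 × 4/10 = $20,440. Book value $46,060.
Year 2: $51,100 × 3/10 = $15,330. Book value $30,730.
Year 3: $51,100 × 2/10 = $10,220. Book value $20,510.
Year 4: $51,100 × 1/10 = $5,110. Book value $15,400.

$5,110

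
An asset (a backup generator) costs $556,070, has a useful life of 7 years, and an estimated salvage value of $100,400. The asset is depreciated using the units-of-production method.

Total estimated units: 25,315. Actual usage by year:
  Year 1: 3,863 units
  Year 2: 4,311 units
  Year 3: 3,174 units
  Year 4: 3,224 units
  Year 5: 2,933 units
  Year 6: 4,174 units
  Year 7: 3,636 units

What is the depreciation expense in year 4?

Depreciable base = $556,070 − $100,400 = $455,670.
Rate = $455,670 / 25,315 units = $18 per unit.
Year 1: 3,863 × $18 = $69,534. Book value $486,536.
Year 2: 4,311 × $18 = $77,598. Book value $408,938.
Year 3: 3,174 × $18 = $57,132. Book value $351,806.
Year 4: 3,224 × $18 = $58,032. Book value $293,774.

$58,032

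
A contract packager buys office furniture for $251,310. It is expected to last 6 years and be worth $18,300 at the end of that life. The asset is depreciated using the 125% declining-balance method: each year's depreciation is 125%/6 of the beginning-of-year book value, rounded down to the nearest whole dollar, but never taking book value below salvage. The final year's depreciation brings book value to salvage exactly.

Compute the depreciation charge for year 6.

$59,851

Depreciable base = $251,310 − $18,300 = $233,010.
Year 1: ⌊$251,310 × 125%/6⌋ = $52,356. Book value $198,954.
Year 2: ⌊$198,954 × 125%/6⌋ = $41,448. Book value $157,506.
Year 3: ⌊$157,506 × 125%/6⌋ = $32,813. Book value $124,693.
Year 4: ⌊$124,693 × 125%/6⌋ = $25,977. Book value $98,716.
Year 5: ⌊$98,716 × 125%/6⌋ = $20,565. Book value $78,151.
Year 6 (final): $78,151 − $18,300 = $59,851. Book value $18,300.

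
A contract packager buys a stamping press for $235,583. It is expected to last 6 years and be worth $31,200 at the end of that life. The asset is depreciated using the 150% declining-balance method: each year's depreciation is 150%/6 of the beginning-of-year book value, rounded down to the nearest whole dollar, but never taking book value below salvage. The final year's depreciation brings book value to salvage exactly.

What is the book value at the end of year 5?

$55,906

Depreciable base = $235,583 − $31,200 = $204,383.
Year 1: ⌊$235,583 × 150%/6⌋ = $58,895. Book value $176,688.
Year 2: ⌊$176,688 × 150%/6⌋ = $44,172. Book value $132,516.
Year 3: ⌊$132,516 × 150%/6⌋ = $33,129. Book value $99,387.
Year 4: ⌊$99,387 × 150%/6⌋ = $24,846. Book value $74,541.
Year 5: ⌊$74,541 × 150%/6⌋ = $18,635. Book value $55,906.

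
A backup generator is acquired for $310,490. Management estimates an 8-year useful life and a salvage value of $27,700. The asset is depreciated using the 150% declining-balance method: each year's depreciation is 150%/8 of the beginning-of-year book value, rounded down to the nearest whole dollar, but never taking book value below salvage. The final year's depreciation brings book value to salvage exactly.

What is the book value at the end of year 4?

Depreciable base = $310,490 − $27,700 = $282,790.
Year 1: ⌊$310,490 × 150%/8⌋ = $58,216. Book value $252,274.
Year 2: ⌊$252,274 × 150%/8⌋ = $47,301. Book value $204,973.
Year 3: ⌊$204,973 × 150%/8⌋ = $38,432. Book value $166,541.
Year 4: ⌊$166,541 × 150%/8⌋ = $31,226. Book value $135,315.

$135,315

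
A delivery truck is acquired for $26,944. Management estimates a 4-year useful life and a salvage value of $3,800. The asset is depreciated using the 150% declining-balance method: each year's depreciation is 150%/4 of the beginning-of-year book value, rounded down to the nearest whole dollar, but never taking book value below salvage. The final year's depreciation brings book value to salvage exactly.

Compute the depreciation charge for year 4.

$2,779

Depreciable base = $26,944 − $3,800 = $23,144.
Year 1: ⌊$26,944 × 150%/4⌋ = $10,104. Book value $16,840.
Year 2: ⌊$16,840 × 150%/4⌋ = $6,315. Book value $10,525.
Year 3: ⌊$10,525 × 150%/4⌋ = $3,946. Book value $6,579.
Year 4 (final): $6,579 − $3,800 = $2,779. Book value $3,800.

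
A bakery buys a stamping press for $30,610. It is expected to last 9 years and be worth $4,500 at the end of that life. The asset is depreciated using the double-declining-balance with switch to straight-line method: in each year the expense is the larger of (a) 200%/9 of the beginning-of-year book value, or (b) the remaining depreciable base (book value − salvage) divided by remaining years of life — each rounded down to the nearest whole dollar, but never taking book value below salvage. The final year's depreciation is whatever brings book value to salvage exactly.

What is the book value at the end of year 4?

$11,203

Depreciable base = $30,610 − $4,500 = $26,110.
Year 1: DB = ⌊$30,610 × 200%/9⌋ = $6,802; SL = ⌊$26,110/9⌋ = $2,901 → take DB $6,802. Book value $23,808.
Year 2: DB = ⌊$23,808 × 200%/9⌋ = $5,290; SL = ⌊$19,308/8⌋ = $2,413 → take DB $5,290. Book value $18,518.
Year 3: DB = ⌊$18,518 × 200%/9⌋ = $4,115; SL = ⌊$14,018/7⌋ = $2,002 → take DB $4,115. Book value $14,403.
Year 4: DB = ⌊$14,403 × 200%/9⌋ = $3,200; SL = ⌊$9,903/6⌋ = $1,650 → take DB $3,200. Book value $11,203.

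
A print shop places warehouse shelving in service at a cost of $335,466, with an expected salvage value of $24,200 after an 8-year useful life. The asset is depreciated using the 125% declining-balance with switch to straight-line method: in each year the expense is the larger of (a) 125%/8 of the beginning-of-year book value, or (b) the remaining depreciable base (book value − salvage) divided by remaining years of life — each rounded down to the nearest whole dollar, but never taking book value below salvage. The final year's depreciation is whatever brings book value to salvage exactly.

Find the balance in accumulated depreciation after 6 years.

$240,342

Depreciable base = $335,466 − $24,200 = $311,266.
Year 1: DB = ⌊$335,466 × 125%/8⌋ = $52,416; SL = ⌊$311,266/8⌋ = $38,908 → take DB $52,416. Book value $283,050.
Year 2: DB = ⌊$283,050 × 125%/8⌋ = $44,226; SL = ⌊$258,850/7⌋ = $36,978 → take DB $44,226. Book value $238,824.
Year 3: DB = ⌊$238,824 × 125%/8⌋ = $37,316; SL = ⌊$214,624/6⌋ = $35,770 → take DB $37,316. Book value $201,508.
Year 4: DB = ⌊$201,508 × 125%/8⌋ = $31,485; SL = ⌊$177,308/5⌋ = $35,461 → take SL $35,461. Book value $166,047.
Year 5: DB = ⌊$166,047 × 125%/8⌋ = $25,944; SL = ⌊$141,847/4⌋ = $35,461 → take SL $35,461. Book value $130,586.
Year 6: DB = ⌊$130,586 × 125%/8⌋ = $20,404; SL = ⌊$106,386/3⌋ = $35,462 → take SL $35,462. Book value $95,124.
Accumulated through year 6 = $335,466 − $95,124 = $240,342.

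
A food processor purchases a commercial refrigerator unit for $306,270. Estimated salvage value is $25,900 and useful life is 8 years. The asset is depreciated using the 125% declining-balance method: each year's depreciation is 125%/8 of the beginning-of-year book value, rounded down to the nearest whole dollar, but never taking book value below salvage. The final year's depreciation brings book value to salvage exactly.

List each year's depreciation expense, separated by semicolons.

Depreciable base = $306,270 − $25,900 = $280,370.
Year 1: ⌊$306,270 × 125%/8⌋ = $47,854. Book value $258,416.
Year 2: ⌊$258,416 × 125%/8⌋ = $40,377. Book value $218,039.
Year 3: ⌊$218,039 × 125%/8⌋ = $34,068. Book value $183,971.
Year 4: ⌊$183,971 × 125%/8⌋ = $28,745. Book value $155,226.
Year 5: ⌊$155,226 × 125%/8⌋ = $24,254. Book value $130,972.
Year 6: ⌊$130,972 × 125%/8⌋ = $20,464. Book value $110,508.
Year 7: ⌊$110,508 × 125%/8⌋ = $17,266. Book value $93,242.
Year 8 (final): $93,242 − $25,900 = $67,342. Book value $25,900.

$47,854; $40,377; $34,068; $28,745; $24,254; $20,464; $17,266; $67,342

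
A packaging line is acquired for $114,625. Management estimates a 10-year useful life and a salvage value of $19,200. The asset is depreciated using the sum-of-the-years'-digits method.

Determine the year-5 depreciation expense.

Depreciable base = $114,625 − $19,200 = $95,425.
Sum of the years' digits = 10+9+8+7+6+5+4+3+2+1 = 55.
Year 1: $95,425 × 10/55 = $17,350. Book value $97,275.
Year 2: $95,425 × 9/55 = $15,615. Book value $81,660.
Year 3: $95,425 × 8/55 = $13,880. Book value $67,780.
Year 4: $95,425 × 7/55 = $12,145. Book value $55,635.
Year 5: $95,425 × 6/55 = $10,410. Book value $45,225.

$10,410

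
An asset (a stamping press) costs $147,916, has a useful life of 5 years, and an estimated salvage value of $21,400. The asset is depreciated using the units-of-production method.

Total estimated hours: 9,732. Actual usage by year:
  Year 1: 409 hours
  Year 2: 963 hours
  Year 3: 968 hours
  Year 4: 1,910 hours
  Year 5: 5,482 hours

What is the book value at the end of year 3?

Depreciable base = $147,916 − $21,400 = $126,516.
Rate = $126,516 / 9,732 hours = $13 per hour.
Year 1: 409 × $13 = $5,317. Book value $142,599.
Year 2: 963 × $13 = $12,519. Book value $130,080.
Year 3: 968 × $13 = $12,584. Book value $117,496.

$117,496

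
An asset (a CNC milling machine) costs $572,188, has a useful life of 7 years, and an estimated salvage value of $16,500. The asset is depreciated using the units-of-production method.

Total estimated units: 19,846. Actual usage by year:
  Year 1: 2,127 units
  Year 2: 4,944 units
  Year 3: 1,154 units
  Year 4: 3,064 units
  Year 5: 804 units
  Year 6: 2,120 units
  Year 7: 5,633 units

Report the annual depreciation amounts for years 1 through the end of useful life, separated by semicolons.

Depreciable base = $572,188 − $16,500 = $555,688.
Rate = $555,688 / 19,846 units = $28 per unit.
Year 1: 2,127 × $28 = $59,556. Book value $512,632.
Year 2: 4,944 × $28 = $138,432. Book value $374,200.
Year 3: 1,154 × $28 = $32,312. Book value $341,888.
Year 4: 3,064 × $28 = $85,792. Book value $256,096.
Year 5: 804 × $28 = $22,512. Book value $233,584.
Year 6: 2,120 × $28 = $59,360. Book value $174,224.
Year 7: 5,633 × $28 = $157,724. Book value $16,500.

$59,556; $138,432; $32,312; $85,792; $22,512; $59,360; $157,724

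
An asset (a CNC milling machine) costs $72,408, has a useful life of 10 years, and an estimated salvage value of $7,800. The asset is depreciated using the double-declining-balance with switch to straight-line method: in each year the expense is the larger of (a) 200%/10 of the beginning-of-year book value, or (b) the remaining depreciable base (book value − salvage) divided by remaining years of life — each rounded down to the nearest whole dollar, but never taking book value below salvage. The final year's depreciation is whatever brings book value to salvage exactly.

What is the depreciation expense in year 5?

$5,932

Depreciable base = $72,408 − $7,800 = $64,608.
Year 1: DB = ⌊$72,408 × 200%/10⌋ = $14,481; SL = ⌊$64,608/10⌋ = $6,460 → take DB $14,481. Book value $57,927.
Year 2: DB = ⌊$57,927 × 200%/10⌋ = $11,585; SL = ⌊$50,127/9⌋ = $5,569 → take DB $11,585. Book value $46,342.
Year 3: DB = ⌊$46,342 × 200%/10⌋ = $9,268; SL = ⌊$38,542/8⌋ = $4,817 → take DB $9,268. Book value $37,074.
Year 4: DB = ⌊$37,074 × 200%/10⌋ = $7,414; SL = ⌊$29,274/7⌋ = $4,182 → take DB $7,414. Book value $29,660.
Year 5: DB = ⌊$29,660 × 200%/10⌋ = $5,932; SL = ⌊$21,860/6⌋ = $3,643 → take DB $5,932. Book value $23,728.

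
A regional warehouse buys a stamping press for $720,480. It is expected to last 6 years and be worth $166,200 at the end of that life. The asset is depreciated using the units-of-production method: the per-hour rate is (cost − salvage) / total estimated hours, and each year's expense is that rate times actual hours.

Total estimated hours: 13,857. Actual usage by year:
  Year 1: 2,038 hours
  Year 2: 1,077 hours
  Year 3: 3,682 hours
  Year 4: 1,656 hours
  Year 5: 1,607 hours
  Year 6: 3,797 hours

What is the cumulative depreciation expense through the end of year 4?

Depreciable base = $720,480 − $166,200 = $554,280.
Rate = $554,280 / 13,857 hours = $40 per hour.
Year 1: 2,038 × $40 = $81,520. Book value $638,960.
Year 2: 1,077 × $40 = $43,080. Book value $595,880.
Year 3: 3,682 × $40 = $147,280. Book value $448,600.
Year 4: 1,656 × $40 = $66,240. Book value $382,360.
Accumulated through year 4 = $720,480 − $382,360 = $338,120.

$338,120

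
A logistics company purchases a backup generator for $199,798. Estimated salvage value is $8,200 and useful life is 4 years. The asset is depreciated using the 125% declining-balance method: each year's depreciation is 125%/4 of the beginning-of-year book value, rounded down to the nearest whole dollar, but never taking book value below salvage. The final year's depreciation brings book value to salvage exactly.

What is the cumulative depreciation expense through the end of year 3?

$134,872

Depreciable base = $199,798 − $8,200 = $191,598.
Year 1: ⌊$199,798 × 125%/4⌋ = $62,436. Book value $137,362.
Year 2: ⌊$137,362 × 125%/4⌋ = $42,925. Book value $94,437.
Year 3: ⌊$94,437 × 125%/4⌋ = $29,511. Book value $64,926.
Accumulated through year 3 = $199,798 − $64,926 = $134,872.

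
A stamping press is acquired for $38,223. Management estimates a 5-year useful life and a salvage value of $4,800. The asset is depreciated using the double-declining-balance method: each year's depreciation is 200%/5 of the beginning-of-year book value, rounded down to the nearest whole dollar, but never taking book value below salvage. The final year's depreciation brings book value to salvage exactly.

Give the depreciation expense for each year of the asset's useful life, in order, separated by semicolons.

Depreciable base = $38,223 − $4,800 = $33,423.
Year 1: ⌊$38,223 × 200%/5⌋ = $15,289. Book value $22,934.
Year 2: ⌊$22,934 × 200%/5⌋ = $9,173. Book value $13,761.
Year 3: ⌊$13,761 × 200%/5⌋ = $5,504. Book value $8,257.
Year 4: ⌊$8,257 × 200%/5⌋ = $3,302. Book value $4,955.
Year 5 (final): $4,955 − $4,800 = $155. Book value $4,800.

$15,289; $9,173; $5,504; $3,302; $155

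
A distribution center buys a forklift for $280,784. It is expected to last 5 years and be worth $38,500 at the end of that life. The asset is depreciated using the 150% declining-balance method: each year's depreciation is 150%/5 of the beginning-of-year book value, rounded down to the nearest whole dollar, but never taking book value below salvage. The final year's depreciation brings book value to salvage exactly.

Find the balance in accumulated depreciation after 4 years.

$213,367

Depreciable base = $280,784 − $38,500 = $242,284.
Year 1: ⌊$280,784 × 150%/5⌋ = $84,235. Book value $196,549.
Year 2: ⌊$196,549 × 150%/5⌋ = $58,964. Book value $137,585.
Year 3: ⌊$137,585 × 150%/5⌋ = $41,275. Book value $96,310.
Year 4: ⌊$96,310 × 150%/5⌋ = $28,893. Book value $67,417.
Accumulated through year 4 = $280,784 − $67,417 = $213,367.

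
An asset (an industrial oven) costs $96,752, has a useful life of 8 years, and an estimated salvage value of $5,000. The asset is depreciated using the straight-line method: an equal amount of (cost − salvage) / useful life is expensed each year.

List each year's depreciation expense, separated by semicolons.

$11,469; $11,469; $11,469; $11,469; $11,469; $11,469; $11,469; $11,469

Depreciable base = $96,752 − $5,000 = $91,752.
Annual expense = $91,752 / 8 = $11,469.
End of year 1: book value $85,283.
End of year 2: book value $73,814.
End of year 3: book value $62,345.
End of year 4: book value $50,876.
End of year 5: book value $39,407.
End of year 6: book value $27,938.
End of year 7: book value $16,469.
End of year 8: book value $5,000.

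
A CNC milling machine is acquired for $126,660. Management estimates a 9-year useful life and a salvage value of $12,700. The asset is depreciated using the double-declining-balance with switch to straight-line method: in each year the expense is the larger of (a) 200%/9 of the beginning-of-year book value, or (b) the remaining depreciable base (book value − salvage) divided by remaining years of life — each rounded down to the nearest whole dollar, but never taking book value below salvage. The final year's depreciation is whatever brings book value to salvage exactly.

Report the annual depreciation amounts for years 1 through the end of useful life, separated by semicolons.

Depreciable base = $126,660 − $12,700 = $113,960.
Year 1: DB = ⌊$126,660 × 200%/9⌋ = $28,146; SL = ⌊$113,960/9⌋ = $12,662 → take DB $28,146. Book value $98,514.
Year 2: DB = ⌊$98,514 × 200%/9⌋ = $21,892; SL = ⌊$85,814/8⌋ = $10,726 → take DB $21,892. Book value $76,622.
Year 3: DB = ⌊$76,622 × 200%/9⌋ = $17,027; SL = ⌊$63,922/7⌋ = $9,131 → take DB $17,027. Book value $59,595.
Year 4: DB = ⌊$59,595 × 200%/9⌋ = $13,243; SL = ⌊$46,895/6⌋ = $7,815 → take DB $13,243. Book value $46,352.
Year 5: DB = ⌊$46,352 × 200%/9⌋ = $10,300; SL = ⌊$33,652/5⌋ = $6,730 → take DB $10,300. Book value $36,052.
Year 6: DB = ⌊$36,052 × 200%/9⌋ = $8,011; SL = ⌊$23,352/4⌋ = $5,838 → take DB $8,011. Book value $28,041.
Year 7: DB = ⌊$28,041 × 200%/9⌋ = $6,231; SL = ⌊$15,341/3⌋ = $5,113 → take DB $6,231. Book value $21,810.
Year 8: DB = ⌊$21,810 × 200%/9⌋ = $4,846; SL = ⌊$9,110/2⌋ = $4,555 → take DB $4,846. Book value $16,964.
Year 9 (final): $16,964 − $12,700 = $4,264. Book value $12,700.

$28,146; $21,892; $17,027; $13,243; $10,300; $8,011; $6,231; $4,846; $4,264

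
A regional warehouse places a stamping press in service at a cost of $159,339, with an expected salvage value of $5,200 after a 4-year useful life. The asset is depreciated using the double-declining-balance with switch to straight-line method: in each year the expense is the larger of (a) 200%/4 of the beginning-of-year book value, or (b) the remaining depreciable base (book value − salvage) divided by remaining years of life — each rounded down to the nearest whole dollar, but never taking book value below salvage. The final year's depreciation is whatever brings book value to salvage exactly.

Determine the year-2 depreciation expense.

Depreciable base = $159,339 − $5,200 = $154,139.
Year 1: DB = ⌊$159,339 × 200%/4⌋ = $79,669; SL = ⌊$154,139/4⌋ = $38,534 → take DB $79,669. Book value $79,670.
Year 2: DB = ⌊$79,670 × 200%/4⌋ = $39,835; SL = ⌊$74,470/3⌋ = $24,823 → take DB $39,835. Book value $39,835.

$39,835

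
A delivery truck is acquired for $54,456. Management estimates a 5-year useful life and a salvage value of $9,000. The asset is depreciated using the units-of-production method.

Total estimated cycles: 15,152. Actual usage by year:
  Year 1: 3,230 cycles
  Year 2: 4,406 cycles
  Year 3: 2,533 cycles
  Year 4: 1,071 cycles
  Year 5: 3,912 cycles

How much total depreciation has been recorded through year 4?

Depreciable base = $54,456 − $9,000 = $45,456.
Rate = $45,456 / 15,152 cycles = $3 per cycle.
Year 1: 3,230 × $3 = $9,690. Book value $44,766.
Year 2: 4,406 × $3 = $13,218. Book value $31,548.
Year 3: 2,533 × $3 = $7,599. Book value $23,949.
Year 4: 1,071 × $3 = $3,213. Book value $20,736.
Accumulated through year 4 = $54,456 − $20,736 = $33,720.

$33,720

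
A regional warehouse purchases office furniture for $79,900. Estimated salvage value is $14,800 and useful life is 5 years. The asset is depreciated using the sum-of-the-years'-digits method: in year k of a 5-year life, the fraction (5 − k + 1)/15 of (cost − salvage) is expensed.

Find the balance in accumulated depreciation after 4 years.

$60,760

Depreciable base = $79,900 − $14,800 = $65,100.
Sum of the years' digits = 5+4+3+2+1 = 15.
Year 1: $65,100 × 5/15 = $21,700. Book value $58,200.
Year 2: $65,100 × 4/15 = $17,360. Book value $40,840.
Year 3: $65,100 × 3/15 = $13,020. Book value $27,820.
Year 4: $65,100 × 2/15 = $8,680. Book value $19,140.
Accumulated through year 4 = $79,900 − $19,140 = $60,760.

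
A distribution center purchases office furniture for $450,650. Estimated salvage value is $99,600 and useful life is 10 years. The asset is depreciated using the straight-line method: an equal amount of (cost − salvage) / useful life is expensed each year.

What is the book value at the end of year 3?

$345,335

Depreciable base = $450,650 − $99,600 = $351,050.
Annual expense = $351,050 / 10 = $35,105.
End of year 1: book value $415,545.
End of year 2: book value $380,440.
End of year 3: book value $345,335.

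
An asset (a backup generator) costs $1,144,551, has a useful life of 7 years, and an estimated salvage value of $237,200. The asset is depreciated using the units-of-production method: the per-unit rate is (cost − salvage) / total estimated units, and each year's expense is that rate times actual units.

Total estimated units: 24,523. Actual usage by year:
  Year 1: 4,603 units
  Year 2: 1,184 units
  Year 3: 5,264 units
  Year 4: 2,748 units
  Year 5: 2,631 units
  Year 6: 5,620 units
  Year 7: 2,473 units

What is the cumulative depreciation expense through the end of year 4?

Depreciable base = $1,144,551 − $237,200 = $907,351.
Rate = $907,351 / 24,523 units = $37 per unit.
Year 1: 4,603 × $37 = $170,311. Book value $974,240.
Year 2: 1,184 × $37 = $43,808. Book value $930,432.
Year 3: 5,264 × $37 = $194,768. Book value $735,664.
Year 4: 2,748 × $37 = $101,676. Book value $633,988.
Accumulated through year 4 = $1,144,551 − $633,988 = $510,563.

$510,563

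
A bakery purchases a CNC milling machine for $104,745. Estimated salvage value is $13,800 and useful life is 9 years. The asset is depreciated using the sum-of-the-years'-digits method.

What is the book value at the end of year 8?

$15,821

Depreciable base = $104,745 − $13,800 = $90,945.
Sum of the years' digits = 9+8+7+6+5+4+3+2+1 = 45.
Year 1: $90,945 × 9/45 = $18,189. Book value $86,556.
Year 2: $90,945 × 8/45 = $16,168. Book value $70,388.
Year 3: $90,945 × 7/45 = $14,147. Book value $56,241.
Year 4: $90,945 × 6/45 = $12,126. Book value $44,115.
Year 5: $90,945 × 5/45 = $10,105. Book value $34,010.
Year 6: $90,945 × 4/45 = $8,084. Book value $25,926.
Year 7: $90,945 × 3/45 = $6,063. Book value $19,863.
Year 8: $90,945 × 2/45 = $4,042. Book value $15,821.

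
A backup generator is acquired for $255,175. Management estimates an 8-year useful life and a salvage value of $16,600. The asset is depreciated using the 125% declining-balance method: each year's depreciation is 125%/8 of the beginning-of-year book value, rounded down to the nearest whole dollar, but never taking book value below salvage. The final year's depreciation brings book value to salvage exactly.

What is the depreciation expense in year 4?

Depreciable base = $255,175 − $16,600 = $238,575.
Year 1: ⌊$255,175 × 125%/8⌋ = $39,871. Book value $215,304.
Year 2: ⌊$215,304 × 125%/8⌋ = $33,641. Book value $181,663.
Year 3: ⌊$181,663 × 125%/8⌋ = $28,384. Book value $153,279.
Year 4: ⌊$153,279 × 125%/8⌋ = $23,949. Book value $129,330.

$23,949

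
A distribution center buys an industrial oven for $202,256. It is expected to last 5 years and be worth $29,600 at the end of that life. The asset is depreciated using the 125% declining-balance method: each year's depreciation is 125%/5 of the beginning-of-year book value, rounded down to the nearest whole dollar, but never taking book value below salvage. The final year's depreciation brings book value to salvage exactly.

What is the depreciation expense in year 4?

$21,331

Depreciable base = $202,256 − $29,600 = $172,656.
Year 1: ⌊$202,256 × 125%/5⌋ = $50,564. Book value $151,692.
Year 2: ⌊$151,692 × 125%/5⌋ = $37,923. Book value $113,769.
Year 3: ⌊$113,769 × 125%/5⌋ = $28,442. Book value $85,327.
Year 4: ⌊$85,327 × 125%/5⌋ = $21,331. Book value $63,996.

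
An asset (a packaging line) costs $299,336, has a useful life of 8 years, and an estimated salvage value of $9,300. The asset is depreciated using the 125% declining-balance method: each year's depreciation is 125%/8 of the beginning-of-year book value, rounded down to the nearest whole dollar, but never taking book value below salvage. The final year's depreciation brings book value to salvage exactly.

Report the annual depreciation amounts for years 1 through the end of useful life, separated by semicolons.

Depreciable base = $299,336 − $9,300 = $290,036.
Year 1: ⌊$299,336 × 125%/8⌋ = $46,771. Book value $252,565.
Year 2: ⌊$252,565 × 125%/8⌋ = $39,463. Book value $213,102.
Year 3: ⌊$213,102 × 125%/8⌋ = $33,297. Book value $179,805.
Year 4: ⌊$179,805 × 125%/8⌋ = $28,094. Book value $151,711.
Year 5: ⌊$151,711 × 125%/8⌋ = $23,704. Book value $128,007.
Year 6: ⌊$128,007 × 125%/8⌋ = $20,001. Book value $108,006.
Year 7: ⌊$108,006 × 125%/8⌋ = $16,875. Book value $91,131.
Year 8 (final): $91,131 − $9,300 = $81,831. Book value $9,300.

$46,771; $39,463; $33,297; $28,094; $23,704; $20,001; $16,875; $81,831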